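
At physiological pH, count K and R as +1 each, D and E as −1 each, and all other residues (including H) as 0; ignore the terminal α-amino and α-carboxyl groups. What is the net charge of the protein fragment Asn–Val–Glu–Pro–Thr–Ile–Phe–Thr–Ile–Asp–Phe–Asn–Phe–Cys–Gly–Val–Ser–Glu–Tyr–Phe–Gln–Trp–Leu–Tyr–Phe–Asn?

-3

Positive (K, R): none → +0.
Negative (D, E): Glu3, Asp10, Glu18 → −3.
Net charge = (+0) + (−3) = −3.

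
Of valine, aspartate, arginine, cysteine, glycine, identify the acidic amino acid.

aspartate

The acidic residues are Asp (D) and Glu (E), whose side chains end in a carboxylate group.
Of the listed options, only aspartate belongs to this group.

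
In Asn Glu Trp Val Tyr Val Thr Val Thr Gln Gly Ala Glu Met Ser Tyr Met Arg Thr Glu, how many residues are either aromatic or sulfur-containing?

Aromatic: F, W, Y. Sulfur-containing: C, M.
Aromatic residues here: Trp3, Tyr5, Tyr16 (3).
Sulfur-containing residues here: Met14, Met17 (2).
The two groups share no amino acid, so total = 3 + 2 = 5.

5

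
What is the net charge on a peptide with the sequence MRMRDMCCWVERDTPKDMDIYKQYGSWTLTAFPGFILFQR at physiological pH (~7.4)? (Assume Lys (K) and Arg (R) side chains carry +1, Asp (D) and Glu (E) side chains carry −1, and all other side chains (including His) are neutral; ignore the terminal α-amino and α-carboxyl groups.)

+1

Positive (K, R): R2, R4, R12, K16, K22, R40 → +6.
Negative (D, E): D5, E11, D13, D17, D19 → −5.
Net charge = (+6) + (−5) = +1.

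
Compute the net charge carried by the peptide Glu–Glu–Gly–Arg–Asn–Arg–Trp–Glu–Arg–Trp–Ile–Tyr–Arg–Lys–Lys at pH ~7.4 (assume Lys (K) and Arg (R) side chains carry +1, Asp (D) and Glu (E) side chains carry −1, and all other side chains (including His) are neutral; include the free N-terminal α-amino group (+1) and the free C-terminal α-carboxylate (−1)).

Positive (K, R): Arg4, Arg6, Arg9, Arg13, Lys14, Lys15 → +6.
Negative (D, E): Glu1, Glu2, Glu8 → −3.
The N-terminus (+1) and C-terminus (−1) cancel.
Net charge = (+6) + (−3) = +3.

+3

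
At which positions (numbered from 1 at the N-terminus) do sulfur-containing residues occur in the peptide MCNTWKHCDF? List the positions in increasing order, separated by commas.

The sulfur-bearing residues are cysteine (–SH) and methionine (–S–CH₃).
Matching residues: M1, C2, C8.

1, 2, 8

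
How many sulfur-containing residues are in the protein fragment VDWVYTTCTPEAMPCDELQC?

4

The sulfur-bearing residues are cysteine (–SH) and methionine (–S–CH₃).
Matching residues: C8, M13, C15, C20.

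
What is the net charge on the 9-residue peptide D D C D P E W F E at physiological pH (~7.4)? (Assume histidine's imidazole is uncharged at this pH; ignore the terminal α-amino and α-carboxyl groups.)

-5

Near pH 7.4, K and R contribute +1 each, D and E contribute −1 each, and every other side chain (His included, as stated) is uncharged.
Positive (K, R): none → +0.
Negative (D, E): D1, D2, D4, E6, E9 → −5.
Net charge = (+0) + (−5) = −5.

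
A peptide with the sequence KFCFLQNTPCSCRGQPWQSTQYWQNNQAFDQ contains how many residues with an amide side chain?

Asparagine (N) and glutamine (Q) have uncharged amide side chains.
Matching residues: Q6, N7, Q15, Q18, Q21, Q24, N25, N26, Q27, Q31.

10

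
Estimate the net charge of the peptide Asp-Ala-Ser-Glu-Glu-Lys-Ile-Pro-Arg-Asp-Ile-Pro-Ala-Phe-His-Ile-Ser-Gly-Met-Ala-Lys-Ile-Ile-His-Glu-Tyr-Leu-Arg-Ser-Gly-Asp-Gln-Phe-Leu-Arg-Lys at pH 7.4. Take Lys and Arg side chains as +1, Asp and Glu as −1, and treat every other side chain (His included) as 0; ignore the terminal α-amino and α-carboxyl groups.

Positive (K, R): Lys6, Arg9, Lys21, Arg28, Arg35, Lys36 → +6.
Negative (D, E): Asp1, Glu4, Glu5, Asp10, Glu25, Asp31 → −6.
Net charge = (+6) + (−6) = 0.

0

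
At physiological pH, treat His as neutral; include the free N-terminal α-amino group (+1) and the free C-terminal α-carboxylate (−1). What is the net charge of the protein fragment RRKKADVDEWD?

0

The side chains ionized at physiological pH are Lys/Arg (+1) and Asp/Glu (−1); with His treated as neutral, nothing else contributes.
Positive (K, R): R1, R2, K3, K4 → +4.
Negative (D, E): D6, D8, E9, D11 → −4.
The N-terminus (+1) and C-terminus (−1) cancel.
Net charge = (+4) + (−4) = 0.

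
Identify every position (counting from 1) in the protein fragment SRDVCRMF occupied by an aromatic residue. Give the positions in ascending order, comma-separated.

The aromatic amino acids are Phe (F, benzyl), Trp (W, indole), and Tyr (Y, phenol).
Matching residues: F8.

8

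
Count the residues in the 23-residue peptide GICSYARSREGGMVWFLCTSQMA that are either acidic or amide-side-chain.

2

Acidic: D, E. Amide-side-chain: N, Q.
Acidic residues here: E10 (1).
Amide-side-chain residues here: Q21 (1).
The two groups share no amino acid, so total = 1 + 1 = 2.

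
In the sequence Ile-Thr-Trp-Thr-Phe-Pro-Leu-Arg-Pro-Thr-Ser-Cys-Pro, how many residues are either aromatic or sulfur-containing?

3

Aromatic: F, W, Y. Sulfur-containing: C, M.
Aromatic residues here: Trp3, Phe5 (2).
Sulfur-containing residues here: Cys12 (1).
The two groups share no amino acid, so total = 2 + 1 = 3.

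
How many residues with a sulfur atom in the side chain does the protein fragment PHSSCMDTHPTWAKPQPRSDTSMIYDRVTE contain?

Cysteine (C, thiol) and methionine (M, thioether) are the two sulfur-containing amino acids.
Matching residues: C5, M6, M23.

3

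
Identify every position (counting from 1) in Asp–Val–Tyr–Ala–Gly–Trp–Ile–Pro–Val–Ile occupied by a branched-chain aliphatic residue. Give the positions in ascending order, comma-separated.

2, 7, 9, 10

Valine (V), leucine (L), and isoleucine (I) are the branched-chain amino acids.
Matching residues: Val2, Ile7, Val9, Ile10.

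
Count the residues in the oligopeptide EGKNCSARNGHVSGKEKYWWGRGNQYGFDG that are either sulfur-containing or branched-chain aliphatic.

Sulfur-containing: C, M. Branched-chain aliphatic: I, L, V.
Sulfur-containing residues here: C5 (1).
Branched-chain aliphatic residues here: V12 (1).
The two groups share no amino acid, so total = 1 + 1 = 2.

2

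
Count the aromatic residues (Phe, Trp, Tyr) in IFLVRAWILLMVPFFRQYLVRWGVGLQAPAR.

6

Matching residues: F2, W7, F14, F15, Y18, W22.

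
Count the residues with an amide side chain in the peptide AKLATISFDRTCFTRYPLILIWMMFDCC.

0

Asparagine (N) and glutamine (Q) have uncharged amide side chains.
None of the 28 residues belong to this group.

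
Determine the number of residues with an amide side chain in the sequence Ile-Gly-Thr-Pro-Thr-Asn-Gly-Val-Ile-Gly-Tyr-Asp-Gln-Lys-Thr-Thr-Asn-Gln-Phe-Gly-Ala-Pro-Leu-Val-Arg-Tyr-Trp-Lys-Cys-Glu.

4

The amide-side-chain residues are Asn (N) and Gln (Q).
Matching residues: Asn6, Gln13, Asn17, Gln18.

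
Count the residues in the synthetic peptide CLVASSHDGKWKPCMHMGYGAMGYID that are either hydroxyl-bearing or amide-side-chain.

Hydroxyl-bearing: S, T, Y. Amide-side-chain: N, Q.
Hydroxyl-bearing residues here: S5, S6, Y19, Y24 (4).
Amide-side-chain residues here: none (0).
The two groups share no amino acid, so total = 4 + 0 = 4.

4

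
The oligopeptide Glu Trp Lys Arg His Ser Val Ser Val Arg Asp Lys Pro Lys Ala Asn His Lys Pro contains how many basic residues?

8

K, R, and H are the three residues with basic side chains (ε-amine, guanidinium, and imidazole respectively).
Matching residues: Lys3, Arg4, His5, Arg10, Lys12, Lys14, His17, Lys18.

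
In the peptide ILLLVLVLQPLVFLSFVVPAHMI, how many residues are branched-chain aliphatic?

The BCAAs are Val, Leu, and Ile — aliphatic side chains with a branch point.
Matching residues: I1, L2, L3, L4, V5, L6, V7, L8, L11, V12, L14, V17, V18, I23.

14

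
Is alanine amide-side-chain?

No

Asparagine (N) and glutamine (Q) have uncharged amide side chains.
Alanine is not in this group.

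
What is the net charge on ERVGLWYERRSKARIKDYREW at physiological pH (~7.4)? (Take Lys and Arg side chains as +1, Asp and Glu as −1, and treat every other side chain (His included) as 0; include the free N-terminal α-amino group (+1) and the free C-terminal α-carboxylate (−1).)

+3

Positive (K, R): R2, R9, R10, K12, R14, K16, R19 → +7.
Negative (D, E): E1, E8, D17, E20 → −4.
The N-terminus (+1) and C-terminus (−1) cancel.
Net charge = (+7) + (−4) = +3.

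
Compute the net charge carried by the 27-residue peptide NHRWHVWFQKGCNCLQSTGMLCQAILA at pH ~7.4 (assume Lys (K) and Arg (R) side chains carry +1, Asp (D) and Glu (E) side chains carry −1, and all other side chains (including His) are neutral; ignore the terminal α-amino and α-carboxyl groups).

Positive (K, R): R3, K10 → +2.
Negative (D, E): none → −0.
Net charge = (+2) + (−0) = +2.

+2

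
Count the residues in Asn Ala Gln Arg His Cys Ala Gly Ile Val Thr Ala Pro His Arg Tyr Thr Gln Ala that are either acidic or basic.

4

Acidic: D, E. Basic: H, K, R.
Acidic residues here: none (0).
Basic residues here: Arg4, His5, His14, Arg15 (4).
The two groups share no amino acid, so total = 0 + 4 = 4.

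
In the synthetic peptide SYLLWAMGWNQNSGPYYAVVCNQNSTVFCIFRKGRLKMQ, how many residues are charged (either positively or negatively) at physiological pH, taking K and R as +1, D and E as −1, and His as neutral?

4

Charged side chains at pH ~7.4: K, R (positive); D, E (negative).
Matching residues: R32, K33, R35, K37.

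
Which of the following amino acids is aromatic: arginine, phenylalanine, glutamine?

Phenylalanine (F), tryptophan (W), and tyrosine (Y) have aromatic ring side chains.
Of the listed options, only phenylalanine belongs to this group.

phenylalanine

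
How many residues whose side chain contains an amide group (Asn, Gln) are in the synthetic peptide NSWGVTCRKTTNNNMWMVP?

Matching residues: N1, N12, N13, N14.

4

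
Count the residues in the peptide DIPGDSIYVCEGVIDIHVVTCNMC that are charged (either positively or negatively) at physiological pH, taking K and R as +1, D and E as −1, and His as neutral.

Charged side chains at pH ~7.4: K, R (positive); D, E (negative).
Matching residues: D1, D5, E11, D15.

4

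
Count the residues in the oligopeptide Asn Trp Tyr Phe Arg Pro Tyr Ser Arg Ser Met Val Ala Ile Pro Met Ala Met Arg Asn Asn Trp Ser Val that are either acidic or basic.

Acidic: D, E. Basic: H, K, R.
Acidic residues here: none (0).
Basic residues here: Arg5, Arg9, Arg19 (3).
The two groups share no amino acid, so total = 0 + 3 = 3.

3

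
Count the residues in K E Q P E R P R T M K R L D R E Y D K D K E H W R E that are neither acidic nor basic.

Acidic: D, E. Basic: K, R, H. All other residues are neither.
Matching residues: Q3, P4, P7, T9, M10, L13, Y17, W24.

8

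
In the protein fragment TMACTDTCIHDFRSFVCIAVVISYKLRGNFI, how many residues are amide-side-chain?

1

Asparagine (N) and glutamine (Q) have uncharged amide side chains.
Matching residues: N29.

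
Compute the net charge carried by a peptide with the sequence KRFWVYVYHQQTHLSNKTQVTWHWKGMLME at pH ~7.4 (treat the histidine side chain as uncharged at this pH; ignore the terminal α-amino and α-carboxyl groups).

+3

At pH ~7.4 the Lys and Arg side chains are protonated (+1), the Asp and Glu side chains are deprotonated (−1), and with His taken as neutral all other side chains carry no charge.
Positive (K, R): K1, R2, K17, K25 → +4.
Negative (D, E): E30 → −1.
Net charge = (+4) + (−1) = +3.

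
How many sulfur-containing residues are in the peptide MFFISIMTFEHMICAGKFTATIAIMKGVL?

5

Cysteine (C, thiol) and methionine (M, thioether) are the two sulfur-containing amino acids.
Matching residues: M1, M7, M12, C14, M25.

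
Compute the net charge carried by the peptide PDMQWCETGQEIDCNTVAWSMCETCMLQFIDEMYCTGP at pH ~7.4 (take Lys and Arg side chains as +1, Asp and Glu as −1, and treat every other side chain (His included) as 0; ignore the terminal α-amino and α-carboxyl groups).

-7

Positive (K, R): none → +0.
Negative (D, E): D2, E7, E11, D13, E23, D31, E32 → −7.
Net charge = (+0) + (−7) = −7.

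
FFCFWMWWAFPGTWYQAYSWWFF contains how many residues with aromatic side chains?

Phenylalanine (F), tryptophan (W), and tyrosine (Y) have aromatic ring side chains.
Matching residues: F1, F2, F4, W5, W7, W8, F10, W14, Y15, Y18, W20, W21, F22, F23.

14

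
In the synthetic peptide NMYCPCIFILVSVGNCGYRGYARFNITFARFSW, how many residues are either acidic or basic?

3

Acidic: D, E. Basic: H, K, R.
Acidic residues here: none (0).
Basic residues here: R19, R23, R30 (3).
The two groups share no amino acid, so total = 0 + 3 = 3.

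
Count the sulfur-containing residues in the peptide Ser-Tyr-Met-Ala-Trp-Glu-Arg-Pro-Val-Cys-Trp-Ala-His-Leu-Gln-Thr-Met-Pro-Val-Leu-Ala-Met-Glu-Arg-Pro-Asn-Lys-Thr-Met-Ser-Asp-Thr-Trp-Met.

Cysteine (C, thiol) and methionine (M, thioether) are the two sulfur-containing amino acids.
Matching residues: Met3, Cys10, Met17, Met22, Met29, Met34.

6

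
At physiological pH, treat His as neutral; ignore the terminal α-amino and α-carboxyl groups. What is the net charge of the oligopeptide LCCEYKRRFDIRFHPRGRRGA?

+5

Near pH 7.4, K and R contribute +1 each, D and E contribute −1 each, and every other side chain (His included, as stated) is uncharged.
Positive (K, R): K6, R7, R8, R12, R16, R18, R19 → +7.
Negative (D, E): E4, D10 → −2.
Net charge = (+7) + (−2) = +5.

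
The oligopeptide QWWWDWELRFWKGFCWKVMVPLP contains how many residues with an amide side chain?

1

Only N (asparagine) and Q (glutamine) carry a side-chain carboxamide.
Matching residues: Q1.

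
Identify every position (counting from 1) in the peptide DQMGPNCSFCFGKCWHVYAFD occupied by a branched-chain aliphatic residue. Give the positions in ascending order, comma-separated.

17

The BCAAs are Val, Leu, and Ile — aliphatic side chains with a branch point.
Matching residues: V17.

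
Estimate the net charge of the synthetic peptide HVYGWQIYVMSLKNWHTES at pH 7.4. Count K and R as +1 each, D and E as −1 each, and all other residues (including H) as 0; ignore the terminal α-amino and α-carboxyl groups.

Positive (K, R): K13 → +1.
Negative (D, E): E18 → −1.
Net charge = (+1) + (−1) = 0.

0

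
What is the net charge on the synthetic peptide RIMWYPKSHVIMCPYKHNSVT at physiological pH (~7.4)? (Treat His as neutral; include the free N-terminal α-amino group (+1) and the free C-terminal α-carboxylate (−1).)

+3

Near pH 7.4, K and R contribute +1 each, D and E contribute −1 each, and every other side chain (His included, as stated) is uncharged.
Positive (K, R): R1, K7, K16 → +3.
Negative (D, E): none → −0.
The N-terminus (+1) and C-terminus (−1) cancel.
Net charge = (+3) + (−0) = +3.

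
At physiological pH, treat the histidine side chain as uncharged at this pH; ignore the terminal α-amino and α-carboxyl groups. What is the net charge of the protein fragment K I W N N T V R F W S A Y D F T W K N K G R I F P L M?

+4

At pH ~7.4 the Lys and Arg side chains are protonated (+1), the Asp and Glu side chains are deprotonated (−1), and with His taken as neutral all other side chains carry no charge.
Positive (K, R): K1, R8, K18, K20, R22 → +5.
Negative (D, E): D14 → −1.
Net charge = (+5) + (−1) = +4.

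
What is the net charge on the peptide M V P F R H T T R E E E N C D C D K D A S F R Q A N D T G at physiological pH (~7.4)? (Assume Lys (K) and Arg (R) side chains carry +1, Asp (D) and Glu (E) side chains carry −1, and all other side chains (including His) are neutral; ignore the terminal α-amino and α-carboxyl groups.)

Positive (K, R): R5, R9, K18, R23 → +4.
Negative (D, E): E10, E11, E12, D15, D17, D19, D27 → −7.
Net charge = (+4) + (−7) = −3.

-3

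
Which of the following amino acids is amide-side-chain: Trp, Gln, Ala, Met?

Gln

Only N (asparagine) and Q (glutamine) carry a side-chain carboxamide.
Of the listed options, only Gln belongs to this group.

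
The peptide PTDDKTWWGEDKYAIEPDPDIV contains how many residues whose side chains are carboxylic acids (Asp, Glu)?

Matching residues: D3, D4, E10, D11, E16, D18, D20.

7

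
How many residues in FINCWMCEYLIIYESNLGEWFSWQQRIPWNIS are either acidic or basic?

Acidic: D, E. Basic: H, K, R.
Acidic residues here: E8, E14, E19 (3).
Basic residues here: R26 (1).
The two groups share no amino acid, so total = 3 + 1 = 4.

4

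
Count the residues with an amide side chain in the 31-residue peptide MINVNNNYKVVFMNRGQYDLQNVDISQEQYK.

The amide-side-chain residues are Asn (N) and Gln (Q).
Matching residues: N3, N5, N6, N7, N14, Q17, Q21, N22, Q27, Q29.

10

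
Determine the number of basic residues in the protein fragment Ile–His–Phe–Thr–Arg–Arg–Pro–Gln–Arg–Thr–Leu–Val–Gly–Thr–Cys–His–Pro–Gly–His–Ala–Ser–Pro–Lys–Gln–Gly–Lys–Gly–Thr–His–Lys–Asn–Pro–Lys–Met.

The basic amino acids are Lys (K), Arg (R), and His (H).
Matching residues: His2, Arg5, Arg6, Arg9, His16, His19, Lys23, Lys26, His29, Lys30, Lys33.

11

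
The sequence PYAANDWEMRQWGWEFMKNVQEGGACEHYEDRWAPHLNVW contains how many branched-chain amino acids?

3

The BCAAs are Val, Leu, and Ile — aliphatic side chains with a branch point.
Matching residues: V20, L37, V39.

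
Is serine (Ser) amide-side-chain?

No

The amide-side-chain residues are Asn (N) and Gln (Q).
Serine is not in this group.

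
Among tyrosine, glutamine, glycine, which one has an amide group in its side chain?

Asparagine (N) and glutamine (Q) have uncharged amide side chains.
Of the listed options, only glutamine belongs to this group.

glutamine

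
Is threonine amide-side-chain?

No

Asparagine (N) and glutamine (Q) have uncharged amide side chains.
Threonine is not in this group.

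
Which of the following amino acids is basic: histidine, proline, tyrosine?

The basic amino acids are Lys (K), Arg (R), and His (H).
Of the listed options, only histidine belongs to this group.

histidine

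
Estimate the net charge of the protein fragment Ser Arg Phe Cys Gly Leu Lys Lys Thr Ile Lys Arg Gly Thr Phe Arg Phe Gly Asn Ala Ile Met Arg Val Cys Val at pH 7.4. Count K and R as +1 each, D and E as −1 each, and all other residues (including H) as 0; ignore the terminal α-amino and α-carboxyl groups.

Positive (K, R): Arg2, Lys7, Lys8, Lys11, Arg12, Arg16, Arg23 → +7.
Negative (D, E): none → −0.
Net charge = (+7) + (−0) = +7.

+7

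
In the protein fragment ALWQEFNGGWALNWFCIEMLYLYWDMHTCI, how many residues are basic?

1

The basic amino acids are Lys (K), Arg (R), and His (H).
Matching residues: H27.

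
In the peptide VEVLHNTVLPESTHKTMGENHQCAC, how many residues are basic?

The basic amino acids are Lys (K), Arg (R), and His (H).
Matching residues: H5, H14, K15, H21.

4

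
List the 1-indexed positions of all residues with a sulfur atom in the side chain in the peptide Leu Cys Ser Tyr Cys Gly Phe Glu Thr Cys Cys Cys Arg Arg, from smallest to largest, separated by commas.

The sulfur-bearing residues are cysteine (–SH) and methionine (–S–CH₃).
Matching residues: Cys2, Cys5, Cys10, Cys11, Cys12.

2, 5, 10, 11, 12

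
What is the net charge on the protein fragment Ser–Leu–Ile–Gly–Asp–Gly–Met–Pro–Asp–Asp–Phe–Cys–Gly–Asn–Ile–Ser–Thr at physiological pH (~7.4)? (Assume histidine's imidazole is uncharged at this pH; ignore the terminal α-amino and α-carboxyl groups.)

-3

Near pH 7.4, K and R contribute +1 each, D and E contribute −1 each, and every other side chain (His included, as stated) is uncharged.
Positive (K, R): none → +0.
Negative (D, E): Asp5, Asp9, Asp10 → −3.
Net charge = (+0) + (−3) = −3.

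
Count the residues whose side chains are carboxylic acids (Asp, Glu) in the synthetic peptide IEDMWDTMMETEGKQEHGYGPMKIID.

7

Matching residues: E2, D3, D6, E10, E12, E16, D26.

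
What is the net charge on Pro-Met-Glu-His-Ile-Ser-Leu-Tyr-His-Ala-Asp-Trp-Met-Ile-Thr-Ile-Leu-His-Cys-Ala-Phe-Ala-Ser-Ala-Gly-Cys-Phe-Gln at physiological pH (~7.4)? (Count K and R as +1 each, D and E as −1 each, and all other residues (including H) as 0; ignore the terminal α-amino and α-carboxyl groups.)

Positive (K, R): none → +0.
Negative (D, E): Glu3, Asp11 → −2.
Net charge = (+0) + (−2) = −2.

-2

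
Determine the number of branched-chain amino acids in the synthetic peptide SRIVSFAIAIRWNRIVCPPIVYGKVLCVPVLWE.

13

The BCAAs are Val, Leu, and Ile — aliphatic side chains with a branch point.
Matching residues: I3, V4, I8, I10, I15, V16, I20, V21, V25, L26, V28, V30, L31.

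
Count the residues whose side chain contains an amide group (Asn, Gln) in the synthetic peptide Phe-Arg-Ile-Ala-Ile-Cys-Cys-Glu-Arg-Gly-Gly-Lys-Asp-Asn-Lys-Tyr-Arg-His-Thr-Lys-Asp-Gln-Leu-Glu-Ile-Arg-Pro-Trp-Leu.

Matching residues: Asn14, Gln22.

2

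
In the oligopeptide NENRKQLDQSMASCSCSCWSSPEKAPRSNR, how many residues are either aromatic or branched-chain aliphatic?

Aromatic: F, W, Y. Branched-chain aliphatic: I, L, V.
Aromatic residues here: W19 (1).
Branched-chain aliphatic residues here: L7 (1).
The two groups share no amino acid, so total = 1 + 1 = 2.

2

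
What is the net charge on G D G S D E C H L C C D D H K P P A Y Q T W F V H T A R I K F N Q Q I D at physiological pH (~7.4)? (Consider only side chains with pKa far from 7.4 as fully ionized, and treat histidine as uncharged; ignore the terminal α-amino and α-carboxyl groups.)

-3

The side chains ionized at physiological pH are Lys/Arg (+1) and Asp/Glu (−1); with His treated as neutral, nothing else contributes.
Positive (K, R): K15, R28, K30 → +3.
Negative (D, E): D2, D5, E6, D12, D13, D36 → −6.
Net charge = (+3) + (−6) = −3.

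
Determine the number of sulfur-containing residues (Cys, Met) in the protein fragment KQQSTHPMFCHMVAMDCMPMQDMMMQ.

10

Matching residues: M8, C10, M12, M15, C17, M18, M20, M23, M24, M25.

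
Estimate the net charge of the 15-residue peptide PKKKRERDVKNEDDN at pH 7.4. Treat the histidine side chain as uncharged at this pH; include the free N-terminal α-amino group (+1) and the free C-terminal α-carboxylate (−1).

+1

The side chains ionized at physiological pH are Lys/Arg (+1) and Asp/Glu (−1); with His treated as neutral, nothing else contributes.
Positive (K, R): K2, K3, K4, R5, R7, K10 → +6.
Negative (D, E): E6, D8, E12, D13, D14 → −5.
The N-terminus (+1) and C-terminus (−1) cancel.
Net charge = (+6) + (−5) = +1.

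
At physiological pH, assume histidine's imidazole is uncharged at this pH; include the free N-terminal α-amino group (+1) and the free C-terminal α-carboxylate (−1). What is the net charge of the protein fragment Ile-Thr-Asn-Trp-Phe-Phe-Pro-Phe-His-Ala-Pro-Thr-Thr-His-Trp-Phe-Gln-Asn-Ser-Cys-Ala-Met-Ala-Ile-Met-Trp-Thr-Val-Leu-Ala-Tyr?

0

The side chains ionized at physiological pH are Lys/Arg (+1) and Asp/Glu (−1); with His treated as neutral, nothing else contributes.
Positive (K, R): none → +0.
Negative (D, E): none → −0.
The N-terminus (+1) and C-terminus (−1) cancel.
Net charge = (+0) + (−0) = 0.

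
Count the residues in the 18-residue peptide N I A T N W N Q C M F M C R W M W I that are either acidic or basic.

Acidic: D, E. Basic: H, K, R.
Acidic residues here: none (0).
Basic residues here: R14 (1).
The two groups share no amino acid, so total = 0 + 1 = 1.

1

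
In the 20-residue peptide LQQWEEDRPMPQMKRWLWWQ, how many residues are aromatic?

4

The aromatic amino acids are Phe (F, benzyl), Trp (W, indole), and Tyr (Y, phenol).
Matching residues: W4, W16, W18, W19.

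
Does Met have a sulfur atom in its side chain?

Yes

The sulfur-bearing residues are cysteine (–SH) and methionine (–S–CH₃).
Methionine is in this group.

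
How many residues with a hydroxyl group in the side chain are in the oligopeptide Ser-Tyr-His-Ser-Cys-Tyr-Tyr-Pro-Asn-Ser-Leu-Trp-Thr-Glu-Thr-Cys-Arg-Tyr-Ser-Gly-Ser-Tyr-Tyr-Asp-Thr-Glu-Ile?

14

Serine (S), threonine (T), and tyrosine (Y) each carry a hydroxyl group on the side chain.
Matching residues: Ser1, Tyr2, Ser4, Tyr6, Tyr7, Ser10, Thr13, Thr15, Tyr18, Ser19, Ser21, Tyr22, Tyr23, Thr25.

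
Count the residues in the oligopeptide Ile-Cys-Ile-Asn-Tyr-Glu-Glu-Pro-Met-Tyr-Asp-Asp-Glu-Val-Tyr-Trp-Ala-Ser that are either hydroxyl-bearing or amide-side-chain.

5

Hydroxyl-bearing: S, T, Y. Amide-side-chain: N, Q.
Hydroxyl-bearing residues here: Tyr5, Tyr10, Tyr15, Ser18 (4).
Amide-side-chain residues here: Asn4 (1).
The two groups share no amino acid, so total = 4 + 1 = 5.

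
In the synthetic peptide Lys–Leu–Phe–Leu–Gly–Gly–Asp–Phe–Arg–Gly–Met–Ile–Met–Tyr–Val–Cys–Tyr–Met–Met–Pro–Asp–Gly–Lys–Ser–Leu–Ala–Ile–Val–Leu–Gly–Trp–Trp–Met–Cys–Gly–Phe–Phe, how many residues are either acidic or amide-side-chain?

2

Acidic: D, E. Amide-side-chain: N, Q.
Acidic residues here: Asp7, Asp21 (2).
Amide-side-chain residues here: none (0).
The two groups share no amino acid, so total = 2 + 0 = 2.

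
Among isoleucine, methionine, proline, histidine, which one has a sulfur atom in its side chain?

The sulfur-bearing residues are cysteine (–SH) and methionine (–S–CH₃).
Of the listed options, only methionine belongs to this group.

methionine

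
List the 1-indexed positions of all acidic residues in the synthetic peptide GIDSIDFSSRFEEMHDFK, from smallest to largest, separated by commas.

3, 6, 12, 13, 16

The acidic residues are Asp (D) and Glu (E), whose side chains end in a carboxylate group.
Matching residues: D3, D6, E12, E13, D16.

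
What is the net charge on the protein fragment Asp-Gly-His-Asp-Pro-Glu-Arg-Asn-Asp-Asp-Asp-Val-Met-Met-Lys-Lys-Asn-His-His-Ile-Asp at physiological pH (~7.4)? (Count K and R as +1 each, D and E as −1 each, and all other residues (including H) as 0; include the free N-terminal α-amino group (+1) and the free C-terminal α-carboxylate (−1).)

-4

Positive (K, R): Arg7, Lys15, Lys16 → +3.
Negative (D, E): Asp1, Asp4, Glu6, Asp9, Asp10, Asp11, Asp21 → −7.
The N-terminus (+1) and C-terminus (−1) cancel.
Net charge = (+3) + (−7) = −4.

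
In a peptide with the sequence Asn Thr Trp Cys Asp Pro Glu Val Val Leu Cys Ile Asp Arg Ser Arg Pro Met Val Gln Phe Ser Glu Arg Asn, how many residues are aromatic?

F, W, and Y each carry an aromatic ring on the side chain.
Matching residues: Trp3, Phe21.

2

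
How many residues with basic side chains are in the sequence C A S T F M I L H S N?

K, R, and H are the three residues with basic side chains (ε-amine, guanidinium, and imidazole respectively).
Matching residues: H9.

1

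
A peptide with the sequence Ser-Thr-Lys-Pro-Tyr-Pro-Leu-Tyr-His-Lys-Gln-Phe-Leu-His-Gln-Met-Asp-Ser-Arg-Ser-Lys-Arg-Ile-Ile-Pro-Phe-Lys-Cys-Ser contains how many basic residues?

The basic amino acids are Lys (K), Arg (R), and His (H).
Matching residues: Lys3, His9, Lys10, His14, Arg19, Lys21, Arg22, Lys27.

8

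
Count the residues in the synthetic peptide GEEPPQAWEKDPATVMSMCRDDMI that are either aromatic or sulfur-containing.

5

Aromatic: F, W, Y. Sulfur-containing: C, M.
Aromatic residues here: W8 (1).
Sulfur-containing residues here: M16, M18, C19, M23 (4).
The two groups share no amino acid, so total = 1 + 4 = 5.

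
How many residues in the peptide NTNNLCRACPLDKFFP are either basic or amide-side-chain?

5

Basic: H, K, R. Amide-side-chain: N, Q.
Basic residues here: R7, K13 (2).
Amide-side-chain residues here: N1, N3, N4 (3).
The two groups share no amino acid, so total = 2 + 3 = 5.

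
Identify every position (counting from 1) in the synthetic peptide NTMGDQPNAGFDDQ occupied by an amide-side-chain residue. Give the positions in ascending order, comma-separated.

1, 6, 8, 14

The amide-side-chain residues are Asn (N) and Gln (Q).
Matching residues: N1, Q6, N8, Q14.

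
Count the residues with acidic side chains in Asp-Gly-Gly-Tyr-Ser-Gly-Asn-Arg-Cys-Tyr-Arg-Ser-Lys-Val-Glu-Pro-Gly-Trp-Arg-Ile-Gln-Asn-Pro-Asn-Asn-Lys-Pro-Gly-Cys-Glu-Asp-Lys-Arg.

Only D (aspartate) and E (glutamate) carry a side-chain carboxylic acid.
Matching residues: Asp1, Glu15, Glu30, Asp31.

4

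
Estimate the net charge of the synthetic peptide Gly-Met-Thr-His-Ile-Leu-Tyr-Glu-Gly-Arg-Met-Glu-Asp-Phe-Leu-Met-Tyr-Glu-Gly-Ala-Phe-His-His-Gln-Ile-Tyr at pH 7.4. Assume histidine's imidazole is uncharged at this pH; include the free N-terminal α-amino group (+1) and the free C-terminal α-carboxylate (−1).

Near pH 7.4, K and R contribute +1 each, D and E contribute −1 each, and every other side chain (His included, as stated) is uncharged.
Positive (K, R): Arg10 → +1.
Negative (D, E): Glu8, Glu12, Asp13, Glu18 → −4.
The N-terminus (+1) and C-terminus (−1) cancel.
Net charge = (+1) + (−4) = −3.

-3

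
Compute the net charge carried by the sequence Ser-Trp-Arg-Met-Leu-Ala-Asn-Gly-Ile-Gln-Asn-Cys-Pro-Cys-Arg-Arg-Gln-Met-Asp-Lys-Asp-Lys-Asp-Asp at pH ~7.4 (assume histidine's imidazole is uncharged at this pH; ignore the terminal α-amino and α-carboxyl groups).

The side chains ionized at physiological pH are Lys/Arg (+1) and Asp/Glu (−1); with His treated as neutral, nothing else contributes.
Positive (K, R): Arg3, Arg15, Arg16, Lys20, Lys22 → +5.
Negative (D, E): Asp19, Asp21, Asp23, Asp24 → −4.
Net charge = (+5) + (−4) = +1.

+1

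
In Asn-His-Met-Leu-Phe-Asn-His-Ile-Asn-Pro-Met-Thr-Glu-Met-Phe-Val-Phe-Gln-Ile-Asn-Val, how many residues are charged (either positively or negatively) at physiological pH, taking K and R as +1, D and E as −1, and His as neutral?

1

Charged side chains at pH ~7.4: K, R (positive); D, E (negative).
Matching residues: Glu13.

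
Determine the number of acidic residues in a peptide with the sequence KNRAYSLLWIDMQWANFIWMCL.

Aspartate (D) and glutamate (E) have carboxylic-acid side chains and are the acidic amino acids.
Matching residues: D11.

1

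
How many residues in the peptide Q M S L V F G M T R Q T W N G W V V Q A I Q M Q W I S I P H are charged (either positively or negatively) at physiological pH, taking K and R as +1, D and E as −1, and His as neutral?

Charged side chains at pH ~7.4: K, R (positive); D, E (negative).
Matching residues: R10.

1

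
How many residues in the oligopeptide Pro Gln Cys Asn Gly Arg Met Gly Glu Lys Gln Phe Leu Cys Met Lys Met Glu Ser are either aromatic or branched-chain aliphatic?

2

Aromatic: F, W, Y. Branched-chain aliphatic: I, L, V.
Aromatic residues here: Phe12 (1).
Branched-chain aliphatic residues here: Leu13 (1).
The two groups share no amino acid, so total = 1 + 1 = 2.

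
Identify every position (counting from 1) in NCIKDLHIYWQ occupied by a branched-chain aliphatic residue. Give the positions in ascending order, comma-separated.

3, 6, 8

Valine (V), leucine (L), and isoleucine (I) are the branched-chain amino acids.
Matching residues: I3, L6, I8.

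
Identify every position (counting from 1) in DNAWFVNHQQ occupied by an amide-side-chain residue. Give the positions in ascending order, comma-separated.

2, 7, 9, 10

Asparagine (N) and glutamine (Q) have uncharged amide side chains.
Matching residues: N2, N7, Q9, Q10.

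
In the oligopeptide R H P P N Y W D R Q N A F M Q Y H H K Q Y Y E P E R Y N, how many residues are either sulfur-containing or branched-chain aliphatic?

Sulfur-containing: C, M. Branched-chain aliphatic: I, L, V.
Sulfur-containing residues here: M14 (1).
Branched-chain aliphatic residues here: none (0).
The two groups share no amino acid, so total = 1 + 0 = 1.

1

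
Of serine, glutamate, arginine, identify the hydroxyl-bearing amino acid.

The –OH-bearing residues are Ser, Thr (aliphatic alcohols), and Tyr (phenol).
Of the listed options, only serine belongs to this group.

serine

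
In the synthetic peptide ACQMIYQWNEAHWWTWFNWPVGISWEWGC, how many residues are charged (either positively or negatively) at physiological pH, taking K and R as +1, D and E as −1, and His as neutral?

Charged side chains at pH ~7.4: K, R (positive); D, E (negative).
Matching residues: E10, E26.

2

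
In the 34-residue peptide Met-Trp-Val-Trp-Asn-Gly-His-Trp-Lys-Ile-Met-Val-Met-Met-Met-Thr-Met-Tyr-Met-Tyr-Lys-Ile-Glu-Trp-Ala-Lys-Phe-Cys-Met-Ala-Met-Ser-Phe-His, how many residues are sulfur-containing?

The sulfur-bearing residues are cysteine (–SH) and methionine (–S–CH₃).
Matching residues: Met1, Met11, Met13, Met14, Met15, Met17, Met19, Cys28, Met29, Met31.

10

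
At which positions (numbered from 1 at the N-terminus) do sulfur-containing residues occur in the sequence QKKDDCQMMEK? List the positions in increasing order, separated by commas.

Cysteine (C, thiol) and methionine (M, thioether) are the two sulfur-containing amino acids.
Matching residues: C6, M8, M9.

6, 8, 9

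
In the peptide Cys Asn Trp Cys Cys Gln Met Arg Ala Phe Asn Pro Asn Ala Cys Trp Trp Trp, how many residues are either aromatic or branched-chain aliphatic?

5

Aromatic: F, W, Y. Branched-chain aliphatic: I, L, V.
Aromatic residues here: Trp3, Phe10, Trp16, Trp17, Trp18 (5).
Branched-chain aliphatic residues here: none (0).
The two groups share no amino acid, so total = 5 + 0 = 5.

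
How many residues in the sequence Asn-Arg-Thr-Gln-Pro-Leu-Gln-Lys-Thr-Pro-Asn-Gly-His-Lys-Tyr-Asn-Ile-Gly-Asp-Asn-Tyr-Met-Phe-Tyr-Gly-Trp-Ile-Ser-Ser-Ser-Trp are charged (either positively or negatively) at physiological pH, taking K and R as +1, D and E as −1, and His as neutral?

4

Charged side chains at pH ~7.4: K, R (positive); D, E (negative).
Matching residues: Arg2, Lys8, Lys14, Asp19.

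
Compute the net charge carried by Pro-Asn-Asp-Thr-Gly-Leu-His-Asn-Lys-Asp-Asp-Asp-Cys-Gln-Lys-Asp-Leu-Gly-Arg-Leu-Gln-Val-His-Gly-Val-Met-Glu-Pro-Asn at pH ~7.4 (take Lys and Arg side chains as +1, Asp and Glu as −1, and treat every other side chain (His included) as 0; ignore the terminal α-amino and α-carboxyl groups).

-3

Positive (K, R): Lys9, Lys15, Arg19 → +3.
Negative (D, E): Asp3, Asp10, Asp11, Asp12, Asp16, Glu27 → −6.
Net charge = (+3) + (−6) = −3.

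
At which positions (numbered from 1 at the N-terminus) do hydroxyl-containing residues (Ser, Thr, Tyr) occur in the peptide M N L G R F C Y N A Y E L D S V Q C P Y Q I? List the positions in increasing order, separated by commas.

8, 11, 15, 20

Matching residues: Y8, Y11, S15, Y20.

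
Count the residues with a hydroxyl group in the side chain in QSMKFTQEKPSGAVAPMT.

4

S, T, and Y are the three residues with a side-chain hydroxyl.
Matching residues: S2, T6, S11, T18.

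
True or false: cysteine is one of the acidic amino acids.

False

Aspartate (D) and glutamate (E) have carboxylic-acid side chains and are the acidic amino acids.
Cysteine is not in this group.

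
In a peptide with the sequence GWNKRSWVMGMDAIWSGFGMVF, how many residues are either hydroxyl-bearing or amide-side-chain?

3

Hydroxyl-bearing: S, T, Y. Amide-side-chain: N, Q.
Hydroxyl-bearing residues here: S6, S16 (2).
Amide-side-chain residues here: N3 (1).
The two groups share no amino acid, so total = 2 + 1 = 3.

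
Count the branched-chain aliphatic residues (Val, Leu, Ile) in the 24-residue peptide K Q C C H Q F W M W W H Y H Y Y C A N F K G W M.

None of the 24 residues belong to this group.

0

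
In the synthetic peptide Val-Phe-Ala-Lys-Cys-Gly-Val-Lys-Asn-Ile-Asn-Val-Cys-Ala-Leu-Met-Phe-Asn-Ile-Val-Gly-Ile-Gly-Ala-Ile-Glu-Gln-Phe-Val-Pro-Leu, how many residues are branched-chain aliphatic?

11

The BCAAs are Val, Leu, and Ile — aliphatic side chains with a branch point.
Matching residues: Val1, Val7, Ile10, Val12, Leu15, Ile19, Val20, Ile22, Ile25, Val29, Leu31.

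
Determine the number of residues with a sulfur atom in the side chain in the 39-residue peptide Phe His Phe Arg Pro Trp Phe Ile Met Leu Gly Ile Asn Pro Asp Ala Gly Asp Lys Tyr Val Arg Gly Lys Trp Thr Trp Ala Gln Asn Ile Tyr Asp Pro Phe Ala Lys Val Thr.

Cysteine (C, thiol) and methionine (M, thioether) are the two sulfur-containing amino acids.
Matching residues: Met9.

1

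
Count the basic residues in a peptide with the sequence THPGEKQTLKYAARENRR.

Lysine (K), arginine (R), and histidine (H) have basic, nitrogen-containing side chains.
Matching residues: H2, K6, K10, R14, R17, R18.

6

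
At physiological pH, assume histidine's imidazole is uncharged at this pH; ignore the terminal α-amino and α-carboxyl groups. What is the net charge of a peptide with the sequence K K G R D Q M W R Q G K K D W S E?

At pH ~7.4 the Lys and Arg side chains are protonated (+1), the Asp and Glu side chains are deprotonated (−1), and with His taken as neutral all other side chains carry no charge.
Positive (K, R): K1, K2, R4, R9, K12, K13 → +6.
Negative (D, E): D5, D14, E17 → −3.
Net charge = (+6) + (−3) = +3.

+3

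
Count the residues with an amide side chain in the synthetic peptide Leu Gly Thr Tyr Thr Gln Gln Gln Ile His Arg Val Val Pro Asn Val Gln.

5

The amide-side-chain residues are Asn (N) and Gln (Q).
Matching residues: Gln6, Gln7, Gln8, Asn15, Gln17.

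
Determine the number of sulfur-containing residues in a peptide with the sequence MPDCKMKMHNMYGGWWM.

6

Cysteine (C, thiol) and methionine (M, thioether) are the two sulfur-containing amino acids.
Matching residues: M1, C4, M6, M8, M11, M17.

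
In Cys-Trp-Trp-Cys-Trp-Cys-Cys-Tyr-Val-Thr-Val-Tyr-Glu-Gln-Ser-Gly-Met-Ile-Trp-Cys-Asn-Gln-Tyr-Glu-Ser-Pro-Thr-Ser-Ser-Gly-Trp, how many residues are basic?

0

K, R, and H are the three residues with basic side chains (ε-amine, guanidinium, and imidazole respectively).
None of the 31 residues belong to this group.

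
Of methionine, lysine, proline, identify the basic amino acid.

lysine

The basic amino acids are Lys (K), Arg (R), and His (H).
Of the listed options, only lysine belongs to this group.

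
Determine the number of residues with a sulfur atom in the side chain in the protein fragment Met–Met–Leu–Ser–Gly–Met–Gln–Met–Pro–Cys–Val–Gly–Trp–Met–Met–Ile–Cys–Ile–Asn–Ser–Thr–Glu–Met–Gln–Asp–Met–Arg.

10

The sulfur-bearing residues are cysteine (–SH) and methionine (–S–CH₃).
Matching residues: Met1, Met2, Met6, Met8, Cys10, Met14, Met15, Cys17, Met23, Met26.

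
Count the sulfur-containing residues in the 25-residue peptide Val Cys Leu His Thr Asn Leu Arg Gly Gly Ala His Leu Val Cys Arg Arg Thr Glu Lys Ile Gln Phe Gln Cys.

3

Only Cys (C) and Met (M) have a sulfur atom in the side chain.
Matching residues: Cys2, Cys15, Cys25.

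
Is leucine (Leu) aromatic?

No

F, W, and Y each carry an aromatic ring on the side chain.
Leucine is not in this group.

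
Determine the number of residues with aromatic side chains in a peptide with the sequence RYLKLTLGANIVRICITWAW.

3

The aromatic amino acids are Phe (F, benzyl), Trp (W, indole), and Tyr (Y, phenol).
Matching residues: Y2, W18, W20.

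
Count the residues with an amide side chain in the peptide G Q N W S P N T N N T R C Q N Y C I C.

7

Asparagine (N) and glutamine (Q) have uncharged amide side chains.
Matching residues: Q2, N3, N7, N9, N10, Q14, N15.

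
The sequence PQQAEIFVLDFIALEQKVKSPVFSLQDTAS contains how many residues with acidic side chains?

The acidic residues are Asp (D) and Glu (E), whose side chains end in a carboxylate group.
Matching residues: E5, D10, E15, D27.

4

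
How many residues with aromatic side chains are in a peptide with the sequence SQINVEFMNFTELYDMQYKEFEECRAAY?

6

Phenylalanine (F), tryptophan (W), and tyrosine (Y) have aromatic ring side chains.
Matching residues: F7, F10, Y14, Y18, F21, Y28.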